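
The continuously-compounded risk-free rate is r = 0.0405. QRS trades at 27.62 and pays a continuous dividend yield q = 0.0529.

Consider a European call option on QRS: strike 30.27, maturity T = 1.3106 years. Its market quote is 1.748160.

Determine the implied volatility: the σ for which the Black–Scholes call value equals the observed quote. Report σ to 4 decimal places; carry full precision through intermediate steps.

At σ = 0.2413 the Black–Scholes value reproduces the quote:
σ√T = 0.2413·√1.3106 = 0.276244
d₁ = (ln(S/K) + (r−q+σ²/2)T) / (σ√T) = (ln(27.62/30.27) + (0.0405−0.0529+0.2413²/2)·1.3106) / 0.276244 = (-0.091617 + 0.021904) / 0.276244 = -0.252361
d₂ = d₁ − σ√T = -0.252361 − 0.276244 = -0.528605
e^{−rT} = 0.948305
e^{−qT} = 0.933018
N(d₁) = 0.400381,  N(d₂) = 0.298540
V = S·e^{−qT}·N(d₁) − K·e^{−rT}·N(d₂) = 10.317803 − 8.569643 = 1.748160 (equal to the quote); since ∂V/∂σ > 0 for all σ, the implied volatility is unique

sigma = 0.2413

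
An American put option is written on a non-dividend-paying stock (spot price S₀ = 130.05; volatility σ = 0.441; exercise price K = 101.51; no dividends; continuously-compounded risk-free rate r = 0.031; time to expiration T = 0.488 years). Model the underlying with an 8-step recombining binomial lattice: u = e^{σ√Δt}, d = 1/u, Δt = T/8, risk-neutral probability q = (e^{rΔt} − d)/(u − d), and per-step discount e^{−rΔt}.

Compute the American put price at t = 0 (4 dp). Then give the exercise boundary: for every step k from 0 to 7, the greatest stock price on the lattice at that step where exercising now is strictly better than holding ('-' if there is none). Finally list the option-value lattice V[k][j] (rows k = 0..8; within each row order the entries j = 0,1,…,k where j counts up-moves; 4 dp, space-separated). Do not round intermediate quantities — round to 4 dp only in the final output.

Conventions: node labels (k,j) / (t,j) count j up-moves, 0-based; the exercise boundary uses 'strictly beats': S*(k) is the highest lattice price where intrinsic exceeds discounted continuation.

params: Δt=0.06100 u=1.11507 d=0.89680 q=0.48147 e^(-rΔt)=0.99811
t_8 payoffs: 47.0989 33.8561 17.3901 0.0000 0.0000 0.0000 0.0000 0.0000 0.0000
t_7: node(7,0) S=60.6722 payoff=40.8378 vs cont=40.6460 → 40.8378 [stop]  node(7,1) S=75.4390 payoff=26.0710 vs cont=25.8792 → 26.0710 [stop]  node(7,2) S=93.7997 payoff=7.7103 vs cont=9.0003 → 9.0003 [wait]  node(7,3) S=116.6292 payoff=0.0000 vs cont=0.0000 → 0.0000 [wait]  node(7,4) S=145.0151 payoff=0.0000 vs cont=0.0000 → 0.0000 [wait]  node(7,5) S=180.3097 payoff=0.0000 vs cont=0.0000 → 0.0000 [wait]  node(7,6) S=224.1945 payoff=0.0000 vs cont=0.0000 → 0.0000 [wait]  node(7,7) S=278.7602 payoff=0.0000 vs cont=0.0000 → 0.0000 [wait]  ⇒ S*(7)=75.4390
t_6: node(6,0) S=67.6539 payoff=33.8561 vs cont=33.6643 → 33.8561 [stop]  node(6,1) S=84.1199 payoff=17.3901 vs cont=17.8183 → 17.8183 [wait]  node(6,2) S=104.5935 payoff=0.0000 vs cont=4.6581 → 4.6581 [wait]  node(6,3) S=130.0500 payoff=0.0000 vs cont=0.0000 → 0.0000 [wait]  node(6,4) S=161.7023 payoff=0.0000 vs cont=0.0000 → 0.0000 [wait]  node(6,5) S=201.0583 payoff=0.0000 vs cont=0.0000 → 0.0000 [wait]  node(6,6) S=249.9930 payoff=0.0000 vs cont=0.0000 → 0.0000 [wait]  ⇒ S*(6)=67.6539
t_5: node(5,0) S=75.4390 payoff=26.0710 vs cont=26.0850 → 26.0850 [wait]  node(5,1) S=93.7997 payoff=7.7103 vs cont=11.4604 → 11.4604 [wait]  node(5,2) S=116.6292 payoff=0.0000 vs cont=2.4108 → 2.4108 [wait]  node(5,3) S=145.0151 payoff=0.0000 vs cont=0.0000 → 0.0000 [wait]  node(5,4) S=180.3097 payoff=0.0000 vs cont=0.0000 → 0.0000 [wait]  node(5,5) S=224.1945 payoff=0.0000 vs cont=0.0000 → 0.0000 [wait]  ⇒ S*(5)=-
t_4: node(4,0) S=84.1199 payoff=17.3901 vs cont=19.0077 → 19.0077 [wait]  node(4,1) S=104.5935 payoff=0.0000 vs cont=7.0899 → 7.0899 [wait]  node(4,2) S=130.0500 payoff=0.0000 vs cont=1.2477 → 1.2477 [wait]  node(4,3) S=161.7023 payoff=0.0000 vs cont=0.0000 → 0.0000 [wait]  node(4,4) S=201.0583 payoff=0.0000 vs cont=0.0000 → 0.0000 [wait]  ⇒ S*(4)=-
t_3: node(3,0) S=93.7997 payoff=7.7103 vs cont=13.2446 → 13.2446 [wait]  node(3,1) S=116.6292 payoff=0.0000 vs cont=4.2690 → 4.2690 [wait]  node(3,2) S=145.0151 payoff=0.0000 vs cont=0.6458 → 0.6458 [wait]  node(3,3) S=180.3097 payoff=0.0000 vs cont=0.0000 → 0.0000 [wait]  ⇒ S*(3)=-
t_2: node(2,0) S=104.5935 payoff=0.0000 vs cont=8.9062 → 8.9062 [wait]  node(2,1) S=130.0500 payoff=0.0000 vs cont=2.5197 → 2.5197 [wait]  node(2,2) S=161.7023 payoff=0.0000 vs cont=0.3342 → 0.3342 [wait]  ⇒ S*(2)=-
t_1: node(1,0) S=116.6292 payoff=0.0000 vs cont=5.8203 → 5.8203 [wait]  node(1,1) S=145.0151 payoff=0.0000 vs cont=1.4647 → 1.4647 [wait]  ⇒ S*(1)=-
t_0: node(0,0) S=130.0500 payoff=0.0000 vs cont=3.7162 → 3.7162 [wait]  ⇒ S*(0)=-

price = 3.7162
boundary = - - - - - - 67.6539 75.4390
tree:
3.7162
5.8203 1.4647
8.9062 2.5197 0.3342
13.2446 4.2690 0.6458 0.0000
19.0077 7.0899 1.2477 0.0000 0.0000
26.0850 11.4604 2.4108 0.0000 0.0000 0.0000
33.8561 17.8183 4.6581 0.0000 0.0000 0.0000 0.0000
40.8378 26.0710 9.0003 0.0000 0.0000 0.0000 0.0000 0.0000
47.0989 33.8561 17.3901 0.0000 0.0000 0.0000 0.0000 0.0000 0.0000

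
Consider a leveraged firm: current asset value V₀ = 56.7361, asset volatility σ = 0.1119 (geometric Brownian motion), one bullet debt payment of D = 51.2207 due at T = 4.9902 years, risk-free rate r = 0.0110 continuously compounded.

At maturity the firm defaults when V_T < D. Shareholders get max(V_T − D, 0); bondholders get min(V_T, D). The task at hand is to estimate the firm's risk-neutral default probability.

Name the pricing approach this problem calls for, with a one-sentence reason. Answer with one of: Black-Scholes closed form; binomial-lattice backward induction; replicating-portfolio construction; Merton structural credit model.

Key observation: a levered firm with one bullet debt due at 4.9902 years is the canonical structural-credit setup: equity is a call on the firm's assets struck at the face value.

framework: Merton structural credit model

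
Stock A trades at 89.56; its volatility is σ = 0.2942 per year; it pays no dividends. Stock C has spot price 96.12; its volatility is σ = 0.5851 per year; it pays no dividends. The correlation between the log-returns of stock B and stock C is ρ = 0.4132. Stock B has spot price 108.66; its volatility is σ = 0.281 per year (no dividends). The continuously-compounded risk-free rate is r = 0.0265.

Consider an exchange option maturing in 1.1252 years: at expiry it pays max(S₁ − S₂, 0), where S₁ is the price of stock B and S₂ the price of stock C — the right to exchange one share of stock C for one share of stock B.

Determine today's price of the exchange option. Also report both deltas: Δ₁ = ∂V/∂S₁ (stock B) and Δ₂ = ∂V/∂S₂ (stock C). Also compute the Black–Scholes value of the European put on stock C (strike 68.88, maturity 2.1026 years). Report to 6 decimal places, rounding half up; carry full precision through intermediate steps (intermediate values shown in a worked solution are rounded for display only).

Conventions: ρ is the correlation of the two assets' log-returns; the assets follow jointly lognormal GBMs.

exchange price = 29.630766
Δ1 = 0.691370
Δ2 = -0.473299
price(stock C put K=68.88) = 13.544872

σ_eff = √(σ₁² + σ₂² − 2ρσ₁σ₂) = √(0.281² + 0.5851² − 2·0.4132·0.281·0.5851) = 0.534258
d₁ = (ln(S₁/S₂) + (q₂ − q₁ + σ_eff²/2)T) / (σ_eff√T) = (ln(108.66/96.12) + (0.0 − 0.0 + 0.142716)·1.1252) / 0.566717 = 0.499739
d₂ = d₁ − σ_eff√T = 0.499739 − 0.566717 = -0.066978
N(d₁) = 0.691370,  N(d₂) = 0.473299
V = S₁·e^{−q₁T}·N(d₁) − S₂·e^{−q₂T}·N(d₂) = 75.124314 − 45.493548 = 29.630766
Δ₁ = e^{−q₁T}·N(d₁) = 0.691370;  Δ₂ = −e^{−q₂T}·N(d₂) = -0.473299
[vanilla: stock C put K=68.88]
σ√T = 0.5851·√2.1026 = 0.848415
d₁ = (ln(S/K) + (r+σ²/2)T) / (σ√T) = (ln(96.12/68.88) + (0.0265+0.5851²/2)·2.1026) / 0.848415 = (0.333232 + 0.415623) / 0.848415 = 0.882651
d₂ = d₁ − σ√T = 0.882651 − 0.848415 = 0.034236
e^{−rT} = 0.945805
N(−d₁) = 0.188712,  N(−d₂) = 0.486345
price = K·e^{−rT}·N(−d₂) − S·N(−d₁) = 31.683908 − 18.139036 = 13.544872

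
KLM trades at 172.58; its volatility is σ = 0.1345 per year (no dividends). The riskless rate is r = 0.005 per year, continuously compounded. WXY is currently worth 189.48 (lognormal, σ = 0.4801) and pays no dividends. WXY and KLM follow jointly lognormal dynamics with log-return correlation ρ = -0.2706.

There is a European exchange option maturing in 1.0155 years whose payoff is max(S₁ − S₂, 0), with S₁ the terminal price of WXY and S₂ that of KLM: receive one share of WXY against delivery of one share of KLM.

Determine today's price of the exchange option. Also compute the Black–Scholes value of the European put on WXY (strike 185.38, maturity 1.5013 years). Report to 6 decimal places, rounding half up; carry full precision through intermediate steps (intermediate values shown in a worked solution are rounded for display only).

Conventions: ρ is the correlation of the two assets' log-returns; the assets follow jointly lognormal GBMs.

exchange price = 47.307466
price(WXY put K=185.38) = 40.508754

σ_eff = √(σ₁² + σ₂² − 2ρσ₁σ₂) = √(0.4801² + 0.1345² − 2·-0.2706·0.4801·0.1345) = 0.532479
d₁ = (ln(S₁/S₂) + (q₂ − q₁ + σ_eff²/2)T) / (σ_eff√T) = (ln(189.48/172.58) + (0.0 − 0.0 + 0.141767)·1.0155) / 0.536589 = 0.442399
d₂ = d₁ − σ_eff√T = 0.442399 − 0.536589 = -0.094190
N(d₁) = 0.670900,  N(d₂) = 0.462479
V = S₁·e^{−q₁T}·N(d₁) − S₂·e^{−q₂T}·N(d₂) = 127.122092 − 79.814626 = 47.307466
[vanilla: WXY put K=185.38]
σ√T = 0.4801·√1.5013 = 0.588255
d₁ = (ln(S/K) + (r+σ²/2)T) / (σ√T) = (ln(189.48/185.38) + (0.005+0.4801²/2)·1.5013) / 0.588255 = (0.021876 + 0.180528) / 0.588255 = 0.344075
d₂ = d₁ − σ√T = 0.344075 − 0.588255 = -0.244179
e^{−rT} = 0.992522
N(−d₁) = 0.365395,  N(−d₂) = 0.596454
price = K·e^{−rT}·N(−d₂) − S·N(−d₁) = 109.743754 − 69.235000 = 40.508754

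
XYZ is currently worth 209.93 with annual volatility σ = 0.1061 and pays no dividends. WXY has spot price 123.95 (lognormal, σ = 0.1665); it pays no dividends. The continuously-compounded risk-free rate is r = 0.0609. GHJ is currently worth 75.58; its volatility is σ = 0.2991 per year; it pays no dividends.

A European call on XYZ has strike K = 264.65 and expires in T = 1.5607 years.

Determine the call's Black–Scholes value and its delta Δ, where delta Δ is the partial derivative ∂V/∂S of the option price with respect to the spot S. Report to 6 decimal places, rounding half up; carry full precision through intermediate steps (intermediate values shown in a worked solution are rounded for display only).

price = 2.338180
Δ = 0.167474

σ√T = 0.1061·√1.5607 = 0.132549
d₁ = (ln(S/K) + (r+σ²/2)T) / (σ√T) = (ln(209.93/264.65) + (0.0609+0.1061²/2)·1.5607) / 0.132549 = (-0.231634 + 0.103831) / 0.132549 = -0.964196
d₂ = d₁ − σ√T = -0.964196 − 0.132549 = -1.096745
e^{−rT} = 0.909331
N(d₁) = 0.167474,  N(d₂) = 0.136376
Call price V = S·N(d₁) − K·e^{−rT}·N(d₂) = 35.157764 − 32.819583 = 2.338180
Δ = N(d₁) = 0.167474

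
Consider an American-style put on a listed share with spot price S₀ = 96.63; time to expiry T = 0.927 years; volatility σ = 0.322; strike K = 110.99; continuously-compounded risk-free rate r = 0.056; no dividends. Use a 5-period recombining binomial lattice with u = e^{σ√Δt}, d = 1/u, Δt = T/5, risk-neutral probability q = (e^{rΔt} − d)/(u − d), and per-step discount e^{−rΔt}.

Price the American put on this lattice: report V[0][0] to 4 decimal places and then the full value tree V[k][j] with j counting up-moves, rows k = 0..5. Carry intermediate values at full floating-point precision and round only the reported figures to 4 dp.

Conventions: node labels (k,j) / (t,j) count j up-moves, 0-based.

price = 18.1951
tree:
18.1951
26.9059 9.9627
37.7607 16.7350 3.4754
47.2414 26.8702 7.0645 0.0000
55.4946 37.7607 14.3600 0.0000 0.0000
62.6793 47.2414 26.8702 0.0000 0.0000 0.0000

Δt=0.18540, u=1.14872, d=0.87054, q=0.50291, disc=e^(-rΔt)=0.98967
k=5 terminal: V=max(K-S,0) → 62.6793 47.2414 26.8702 0.0000 0.0000 0.0000
k=4: j=0 S=55.4954 intr=55.4946 cont=54.3482 V=55.4946[EX]; j=1 S=73.2293 intr=37.7607 cont=36.6144 V=37.7607[EX]; j=2 S=96.6300 intr=14.3600 cont=13.2189 V=14.3600[EX]; j=3 S=127.5085 intr=0.0000 cont=0.0000 V=0.0000[hold]; j=4 S=168.2545 intr=0.0000 cont=0.0000 V=0.0000[hold]
k=3: j=0 S=63.7486 intr=47.2414 cont=46.0950 V=47.2414[EX]; j=1 S=84.1198 intr=26.8702 cont=25.7238 V=26.8702[EX]; j=2 S=111.0007 intr=0.0000 cont=7.0645 V=7.0645[hold]; j=3 S=146.4714 intr=0.0000 cont=0.0000 V=0.0000[hold]
k=2: j=0 S=73.2293 intr=37.7607 cont=36.6144 V=37.7607[EX]; j=1 S=96.6300 intr=14.3600 cont=16.7350 V=16.7350[hold]; j=2 S=127.5085 intr=0.0000 cont=3.4754 V=3.4754[hold]
k=1: j=0 S=84.1198 intr=26.8702 cont=26.9059 V=26.9059[hold]; j=1 S=111.0007 intr=0.0000 cont=9.9627 V=9.9627[hold]
k=0: j=0 S=96.6300 intr=14.3600 cont=18.1951 V=18.1951[hold]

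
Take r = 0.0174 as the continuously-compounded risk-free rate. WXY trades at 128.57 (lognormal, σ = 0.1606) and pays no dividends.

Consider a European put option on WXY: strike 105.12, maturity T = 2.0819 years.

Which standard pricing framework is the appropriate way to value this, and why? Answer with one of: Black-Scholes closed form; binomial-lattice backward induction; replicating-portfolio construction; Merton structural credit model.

framework: Black-Scholes closed form

Key observation: with WXY following a GBM at constant σ and r, the European put struck at 105.12 prices in closed form — nothing here needs a stepwise model or a balance sheet.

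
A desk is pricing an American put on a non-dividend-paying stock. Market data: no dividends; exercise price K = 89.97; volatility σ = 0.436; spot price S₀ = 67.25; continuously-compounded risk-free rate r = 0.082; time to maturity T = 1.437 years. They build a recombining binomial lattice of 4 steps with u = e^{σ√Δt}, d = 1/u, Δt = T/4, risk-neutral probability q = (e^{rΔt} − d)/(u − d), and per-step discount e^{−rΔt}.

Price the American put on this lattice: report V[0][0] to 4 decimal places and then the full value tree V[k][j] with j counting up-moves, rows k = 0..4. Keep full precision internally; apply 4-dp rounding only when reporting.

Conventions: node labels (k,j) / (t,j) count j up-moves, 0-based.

Δt=0.35925  u=1.29865  d=0.77003  q=0.49159  discount=0.97097
step 4 (expiry): payoffs max(K−S,0) = 66.3260 50.0945 22.7200 0.0000 0.0000
k=3: (k=3,j=0): S=30.7053, K−S=59.2647, hold=56.6530 ⇒ V=59.2647 exercise | (k=3,j=1): S=51.7844, K−S=38.1856, hold=35.5738 ⇒ V=38.1856 exercise | (k=3,j=2): S=87.3344, K−S=2.6356, hold=11.2157 ⇒ V=11.2157 continue | (k=3,j=3): S=147.2894, K−S=0.0000, hold=0.0000 ⇒ V=0.0000 continue
k=2: (k=2,j=0): S=39.8755, K−S=50.0945, hold=47.4828 ⇒ V=50.0945 exercise | (k=2,j=1): S=67.2500, K−S=22.7200, hold=24.2037 ⇒ V=24.2037 continue | (k=2,j=2): S=113.4171, K−S=0.0000, hold=5.5366 ⇒ V=5.5366 continue
k=1: (k=1,j=0): S=51.7844, K−S=38.1856, hold=36.2821 ⇒ V=38.1856 exercise | (k=1,j=1): S=87.3344, K−S=2.6356, hold=14.5909 ⇒ V=14.5909 continue
k=0: (k=0,j=0): S=67.2500, K−S=22.7200, hold=25.8148 ⇒ V=25.8148 continue

price = 25.8148
tree:
25.8148
38.1856 14.5909
50.0945 24.2037 5.5366
59.2647 38.1856 11.2157 0.0000
66.3260 50.0945 22.7200 0.0000 0.0000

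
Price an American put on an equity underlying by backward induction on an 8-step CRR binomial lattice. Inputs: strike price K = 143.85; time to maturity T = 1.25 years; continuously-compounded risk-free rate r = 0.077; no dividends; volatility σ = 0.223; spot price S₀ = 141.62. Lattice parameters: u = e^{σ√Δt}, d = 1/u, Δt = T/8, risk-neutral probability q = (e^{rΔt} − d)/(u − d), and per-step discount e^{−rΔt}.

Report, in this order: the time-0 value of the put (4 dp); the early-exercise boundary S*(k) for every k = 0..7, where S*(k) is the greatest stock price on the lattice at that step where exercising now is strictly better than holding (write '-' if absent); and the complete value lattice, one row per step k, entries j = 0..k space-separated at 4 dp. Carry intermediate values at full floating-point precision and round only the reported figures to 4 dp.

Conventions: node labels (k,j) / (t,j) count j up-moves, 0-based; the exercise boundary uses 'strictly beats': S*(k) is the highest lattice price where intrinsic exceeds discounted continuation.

price = 10.4317
boundary = - - 118.7298 108.7120 118.7298 108.7120 118.7298 129.6708
tree:
10.4317
16.4527 5.6672
25.1202 9.6259 2.5083
35.1380 15.8491 4.6759 0.7654
44.3106 25.1202 8.5080 1.6001 0.0899
52.7093 35.1380 14.9765 3.3297 0.2006 0.0000
60.3993 44.3106 25.1202 6.8923 0.4476 0.0000 0.0000
67.4404 52.7093 35.1380 14.1792 0.9991 0.0000 0.0000 0.0000
73.8875 60.3993 44.3106 25.1202 2.2300 0.0000 0.0000 0.0000 0.0000

params: Δt=0.15625 u=1.09215 d=0.91562 q=0.54654 e^(-rΔt)=0.98804
t_8 payoffs: 73.8875 60.3993 44.3106 25.1202 2.2300 0.0000 0.0000 0.0000 0.0000
t_7: node(7,0) S=76.4096 payoff=67.4404 vs cont=65.7201 → 67.4404 [stop]  node(7,1) S=91.1407 payoff=52.7093 vs cont=50.9889 → 52.7093 [stop]  node(7,2) S=108.7120 payoff=35.1380 vs cont=33.4177 → 35.1380 [stop]  node(7,3) S=129.6708 payoff=14.1792 vs cont=12.4589 → 14.1792 [stop]  node(7,4) S=154.6703 payoff=0.0000 vs cont=0.9991 → 0.9991 [wait]  node(7,5) S=184.4896 payoff=0.0000 vs cont=0.0000 → 0.0000 [wait]  node(7,6) S=220.0577 payoff=0.0000 vs cont=0.0000 → 0.0000 [wait]  node(7,7) S=262.4831 payoff=0.0000 vs cont=0.0000 → 0.0000 [wait]  ⇒ S*(7)=129.6708
t_6: node(6,0) S=83.4507 payoff=60.3993 vs cont=58.6789 → 60.3993 [stop]  node(6,1) S=99.5394 payoff=44.3106 vs cont=42.5903 → 44.3106 [stop]  node(6,2) S=118.7298 payoff=25.1202 vs cont=23.3999 → 25.1202 [stop]  node(6,3) S=141.6200 payoff=2.2300 vs cont=6.8923 → 6.8923 [wait]  node(6,4) S=168.9232 payoff=0.0000 vs cont=0.4476 → 0.4476 [wait]  node(6,5) S=201.4903 payoff=0.0000 vs cont=0.0000 → 0.0000 [wait]  node(6,6) S=240.3361 payoff=0.0000 vs cont=0.0000 → 0.0000 [wait]  ⇒ S*(6)=118.7298
t_5: node(5,0) S=91.1407 payoff=52.7093 vs cont=50.9889 → 52.7093 [stop]  node(5,1) S=108.7120 payoff=35.1380 vs cont=33.4177 → 35.1380 [stop]  node(5,2) S=129.6708 payoff=14.1792 vs cont=14.9765 → 14.9765 [wait]  node(5,3) S=154.6703 payoff=0.0000 vs cont=3.3297 → 3.3297 [wait]  node(5,4) S=184.4896 payoff=0.0000 vs cont=0.2006 → 0.2006 [wait]  node(5,5) S=220.0577 payoff=0.0000 vs cont=0.0000 → 0.0000 [wait]  ⇒ S*(5)=108.7120
t_4: node(4,0) S=99.5394 payoff=44.3106 vs cont=42.5903 → 44.3106 [stop]  node(4,1) S=118.7298 payoff=25.1202 vs cont=23.8304 → 25.1202 [stop]  node(4,2) S=141.6200 payoff=2.2300 vs cont=8.5080 → 8.5080 [wait]  node(4,3) S=168.9232 payoff=0.0000 vs cont=1.6001 → 1.6001 [wait]  node(4,4) S=201.4903 payoff=0.0000 vs cont=0.0899 → 0.0899 [wait]  ⇒ S*(4)=118.7298
t_3: node(3,0) S=108.7120 payoff=35.1380 vs cont=33.4177 → 35.1380 [stop]  node(3,1) S=129.6708 payoff=14.1792 vs cont=15.8491 → 15.8491 [wait]  node(3,2) S=154.6703 payoff=0.0000 vs cont=4.6759 → 4.6759 [wait]  node(3,3) S=184.4896 payoff=0.0000 vs cont=0.7654 → 0.7654 [wait]  ⇒ S*(3)=108.7120
t_2: node(2,0) S=118.7298 payoff=25.1202 vs cont=24.3016 → 25.1202 [stop]  node(2,1) S=141.6200 payoff=2.2300 vs cont=9.6259 → 9.6259 [wait]  node(2,2) S=168.9232 payoff=0.0000 vs cont=2.5083 → 2.5083 [wait]  ⇒ S*(2)=118.7298
t_1: node(1,0) S=129.6708 payoff=14.1792 vs cont=16.4527 → 16.4527 [wait]  node(1,1) S=154.6703 payoff=0.0000 vs cont=5.6672 → 5.6672 [wait]  ⇒ S*(1)=-
t_0: node(0,0) S=141.6200 payoff=2.2300 vs cont=10.4317 → 10.4317 [wait]  ⇒ S*(0)=-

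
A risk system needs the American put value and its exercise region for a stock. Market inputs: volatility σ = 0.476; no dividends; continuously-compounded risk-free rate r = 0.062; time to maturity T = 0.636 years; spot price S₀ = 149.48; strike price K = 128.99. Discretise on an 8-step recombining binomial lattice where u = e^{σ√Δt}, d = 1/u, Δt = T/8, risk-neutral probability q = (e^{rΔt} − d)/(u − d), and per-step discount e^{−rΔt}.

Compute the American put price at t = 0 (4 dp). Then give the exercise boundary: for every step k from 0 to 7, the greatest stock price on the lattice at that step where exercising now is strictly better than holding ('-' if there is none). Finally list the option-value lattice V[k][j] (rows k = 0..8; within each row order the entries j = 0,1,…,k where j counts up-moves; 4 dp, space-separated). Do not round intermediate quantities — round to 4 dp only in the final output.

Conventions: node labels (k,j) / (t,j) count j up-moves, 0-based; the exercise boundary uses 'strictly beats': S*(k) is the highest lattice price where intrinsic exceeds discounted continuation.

Δt=0.07950, u=1.14363, d=0.87440, q=0.48485, disc=e^(-rΔt)=0.99508
k=8 terminal: V=max(K-S,0) → 77.9061 62.1774 41.6057 14.7000 0.0000 0.0000 0.0000 0.0000 0.0000
k=7: j=0 S=58.4213 intr=70.5687 cont=69.9345 V=70.5687[EX]; j=1 S=76.4093 intr=52.5807 cont=51.9465 V=52.5807[EX]; j=2 S=99.9357 intr=29.0543 cont=28.4200 V=29.0543[EX]; j=3 S=130.7060 intr=0.0000 cont=7.5355 V=7.5355[hold]; j=4 S=170.9506 intr=0.0000 cont=0.0000 V=0.0000[hold]; j=5 S=223.5864 intr=0.0000 cont=0.0000 V=0.0000[hold]; j=6 S=292.4288 intr=0.0000 cont=0.0000 V=0.0000[hold]; j=7 S=382.4679 intr=0.0000 cont=0.0000 V=0.0000[hold]  S*(7)=99.9357
k=6: j=0 S=66.8126 intr=62.1774 cont=61.5431 V=62.1774[EX]; j=1 S=87.3843 intr=41.6057 cont=40.9715 V=41.6057[EX]; j=2 S=114.2900 intr=14.7000 cont=18.5293 V=18.5293[hold]; j=3 S=149.4800 intr=0.0000 cont=3.8628 V=3.8628[hold]; j=4 S=195.5050 intr=0.0000 cont=0.0000 V=0.0000[hold]; j=5 S=255.7012 intr=0.0000 cont=0.0000 V=0.0000[hold]; j=6 S=334.4318 intr=0.0000 cont=0.0000 V=0.0000[hold]  S*(6)=87.3843
k=5: j=0 S=76.4093 intr=52.5807 cont=51.9465 V=52.5807[EX]; j=1 S=99.9357 intr=29.0543 cont=30.2675 V=30.2675[hold]; j=2 S=130.7060 intr=0.0000 cont=11.3621 V=11.3621[hold]; j=3 S=170.9506 intr=0.0000 cont=1.9801 V=1.9801[hold]; j=4 S=223.5864 intr=0.0000 cont=0.0000 V=0.0000[hold]; j=5 S=292.4288 intr=0.0000 cont=0.0000 V=0.0000[hold]  S*(5)=76.4093
k=4: j=0 S=87.3843 intr=41.6057 cont=41.5568 V=41.6057[EX]; j=1 S=114.2900 intr=14.7000 cont=20.9975 V=20.9975[hold]; j=2 S=149.4800 intr=0.0000 cont=6.7798 V=6.7798[hold]; j=3 S=195.5050 intr=0.0000 cont=1.0151 V=1.0151[hold]; j=4 S=255.7012 intr=0.0000 cont=0.0000 V=0.0000[hold]  S*(4)=87.3843
k=3: j=0 S=99.9357 intr=29.0543 cont=31.4584 V=31.4584[hold]; j=1 S=130.7060 intr=0.0000 cont=14.0347 V=14.0347[hold]; j=2 S=170.9506 intr=0.0000 cont=3.9651 V=3.9651[hold]; j=3 S=223.5864 intr=0.0000 cont=0.5203 V=0.5203[hold]  S*(3)=-
k=2: j=0 S=114.2900 intr=14.7000 cont=22.8973 V=22.8973[hold]; j=1 S=149.4800 intr=0.0000 cont=9.1075 V=9.1075[hold]; j=2 S=195.5050 intr=0.0000 cont=2.2836 V=2.2836[hold]  S*(2)=-
k=1: j=0 S=130.7060 intr=0.0000 cont=16.1316 V=16.1316[hold]; j=1 S=170.9506 intr=0.0000 cont=5.7704 V=5.7704[hold]  S*(1)=-
k=0: j=0 S=149.4800 intr=0.0000 cont=11.0534 V=11.0534[hold]  S*(0)=-

price = 11.0534
boundary = - - - - 87.3843 76.4093 87.3843 99.9357
tree:
11.0534
16.1316 5.7704
22.8973 9.1075 2.2836
31.4584 14.0347 3.9651 0.5203
41.6057 20.9975 6.7798 1.0151 0.0000
52.5807 30.2675 11.3621 1.9801 0.0000 0.0000
62.1774 41.6057 18.5293 3.8628 0.0000 0.0000 0.0000
70.5687 52.5807 29.0543 7.5355 0.0000 0.0000 0.0000 0.0000
77.9061 62.1774 41.6057 14.7000 0.0000 0.0000 0.0000 0.0000 0.0000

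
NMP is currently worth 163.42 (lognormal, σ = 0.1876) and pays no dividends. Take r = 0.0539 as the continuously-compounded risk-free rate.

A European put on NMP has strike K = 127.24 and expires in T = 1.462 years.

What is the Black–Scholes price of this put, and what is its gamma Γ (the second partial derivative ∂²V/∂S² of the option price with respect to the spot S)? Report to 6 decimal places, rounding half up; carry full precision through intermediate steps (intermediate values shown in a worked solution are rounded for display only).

price = 1.025647
Γ = 0.003167

σ√T = 0.1876·√1.462 = 0.226833
d₁ = (ln(S/K) + (r+σ²/2)T) / (σ√T) = (ln(163.42/127.24) + (0.0539+0.1876²/2)·1.462) / 0.226833 = (0.250249 + 0.104528) / 0.226833 = 1.564044
d₂ = d₁ − σ√T = 1.564044 − 0.226833 = 1.337211
e^{−rT} = 0.924223
N(−d₁) = 0.058904,  N(−d₂) = 0.090577
Put price V = K·e^{−rT}·N(−d₂) − S·N(−d₁) = 10.651683 − 9.626036 = 1.025647
φ(d₁) = (1/√(2π))·e^{−d₁²/2} = 0.117413
Γ = φ(d₁) / (S·σ·√T) = 0.003167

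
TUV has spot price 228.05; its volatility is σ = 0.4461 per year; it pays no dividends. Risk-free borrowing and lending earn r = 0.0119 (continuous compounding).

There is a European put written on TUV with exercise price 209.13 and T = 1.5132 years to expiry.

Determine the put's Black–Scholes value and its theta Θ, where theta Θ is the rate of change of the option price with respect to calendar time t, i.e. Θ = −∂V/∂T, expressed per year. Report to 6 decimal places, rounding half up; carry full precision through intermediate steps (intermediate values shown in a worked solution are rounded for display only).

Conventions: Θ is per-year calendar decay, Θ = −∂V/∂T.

σ√T = 0.4461·√1.5132 = 0.548757
d₁ = (ln(S/K) + (r+σ²/2)T) / (σ√T) = (ln(228.05/209.13) + (0.0119+0.4461²/2)·1.5132) / 0.548757 = (0.086609 + 0.168574) / 0.548757 = 0.465020
d₂ = d₁ − σ√T = 0.465020 − 0.548757 = -0.083737
e^{−rT} = 0.982154
N(−d₁) = 0.320959,  N(−d₂) = 0.533367
Put price V = K·e^{−rT}·N(−d₂) − S·N(−d₁) = 109.552519 − 73.194588 = 36.357931
φ(d₁) = (1/√(2π))·e^{−d₁²/2} = 0.358058
Θ = −S·φ(d₁)·σ/(2√T) + r·K·e^{−rT}·N(−d₂) = −14.805991 + 1.303675 = -13.502316

price = 36.357931
Θ = -13.502316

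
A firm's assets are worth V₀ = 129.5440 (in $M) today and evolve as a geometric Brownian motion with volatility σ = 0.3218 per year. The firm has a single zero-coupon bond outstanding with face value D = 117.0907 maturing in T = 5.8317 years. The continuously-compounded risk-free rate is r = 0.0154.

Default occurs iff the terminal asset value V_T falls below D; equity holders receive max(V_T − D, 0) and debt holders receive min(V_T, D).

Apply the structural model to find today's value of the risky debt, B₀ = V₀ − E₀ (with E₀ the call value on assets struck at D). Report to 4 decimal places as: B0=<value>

B0=81.5019

With assets at 129.5440 and a single debt payment of 117.0907 at 5.8317 years:
d₁ = [ln(V₀/D) + (r + σ²/2)T] / (σ√T)
   = [ln(129.5440/117.0907) + (0.0154 + 0.5·0.3218²)·5.8317] / (0.3218·√5.8317)
   = [0.101072 + 0.391760] / 0.777112 = 0.634183
d₂ = d₁ − σ√T = 0.634183 − 0.777112 = -0.142929
N(d₁) = 0.737019,  N(d₂) = 0.443173,  e^(−rT) = 0.914107
E₀ = V₀·N(d₁) − D·e^(−rT)·N(d₂)
   = 129.5440·0.737019 − 117.0907·0.914107·0.443173 = 48.042115
B₀ = V₀ − E₀ = 129.5440 − 48.042115 = 81.501885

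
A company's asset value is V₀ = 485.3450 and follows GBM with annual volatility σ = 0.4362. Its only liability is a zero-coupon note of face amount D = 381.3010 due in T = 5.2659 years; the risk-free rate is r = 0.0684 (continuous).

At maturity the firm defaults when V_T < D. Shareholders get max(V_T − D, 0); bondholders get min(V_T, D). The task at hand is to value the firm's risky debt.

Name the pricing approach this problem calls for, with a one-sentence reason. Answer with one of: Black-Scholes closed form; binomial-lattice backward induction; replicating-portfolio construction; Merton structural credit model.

framework: Merton structural credit model

Key observation: a levered firm with one bullet debt due at 5.2659 years is the canonical structural-credit setup: equity is a call on the firm's assets struck at the face value.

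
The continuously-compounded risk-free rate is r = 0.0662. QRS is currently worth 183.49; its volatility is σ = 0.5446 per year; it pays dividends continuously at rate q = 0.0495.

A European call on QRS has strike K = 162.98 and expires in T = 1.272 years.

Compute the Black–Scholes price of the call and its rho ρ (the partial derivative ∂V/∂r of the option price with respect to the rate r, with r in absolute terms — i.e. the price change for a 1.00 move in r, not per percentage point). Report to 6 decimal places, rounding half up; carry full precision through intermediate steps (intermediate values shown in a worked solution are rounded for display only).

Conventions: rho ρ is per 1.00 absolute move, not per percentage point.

price = 51.058957
ρ = 89.243403

σ√T = 0.5446·√1.272 = 0.614216
d₁ = (ln(S/K) + (r−q+σ²/2)T) / (σ√T) = (ln(183.49/162.98) + (0.0662−0.0495+0.5446²/2)·1.272) / 0.614216 = (0.118533 + 0.209873) / 0.614216 = 0.534675
d₂ = d₁ − σ√T = 0.534675 − 0.614216 = -0.079541
e^{−rT} = 0.919242
e^{−qT} = 0.938977
N(d₁) = 0.703563,  N(d₂) = 0.468301
Call price V = S·e^{−qT}·N(d₁) − K·e^{−rT}·N(d₂) = 121.218865 − 70.159908 = 51.058957
ρ = K·T·e^{−rT}·N(d₂) = 89.243403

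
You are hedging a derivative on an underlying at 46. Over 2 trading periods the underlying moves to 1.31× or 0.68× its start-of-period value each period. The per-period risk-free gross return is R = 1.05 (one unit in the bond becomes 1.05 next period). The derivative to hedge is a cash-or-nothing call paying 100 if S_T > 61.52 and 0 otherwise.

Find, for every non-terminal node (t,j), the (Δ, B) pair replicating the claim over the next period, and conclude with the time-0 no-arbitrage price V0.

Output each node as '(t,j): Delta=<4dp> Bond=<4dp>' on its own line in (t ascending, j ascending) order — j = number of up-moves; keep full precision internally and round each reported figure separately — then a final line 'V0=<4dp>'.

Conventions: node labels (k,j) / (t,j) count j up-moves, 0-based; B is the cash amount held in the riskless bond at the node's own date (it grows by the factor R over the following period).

Since d<R<u, set p* = (R−d)/(u−d) = 0.5873; price each node as the discounted p*-expectation of its children.
Payoffs at expiry: V(2,0)=0.0000, V(2,1)=0.0000, V(2,2)=100.0000
Node (1,0) S=31.2800: V=(p*·0.0000+(1−p*)·0.0000)/1.05=0.0000; Δ=(0.0000−0.0000)/(40.9768−21.2704)=0.0000; B=V−Δ·S=0.0000
Node (1,1) S=60.2600: V=(p*·100.0000+(1−p*)·0.0000)/1.05=55.9335; Δ=(100.0000−0.0000)/(78.9406−40.9768)=2.6341; B=V−Δ·S=-102.7967
Node (0,0) S=46.0000: V=(p*·55.9335+(1−p*)·0.0000)/1.05=31.2855; Δ=(55.9335−0.0000)/(60.2600−31.2800)=1.9301; B=V−Δ·S=-57.4978
As a check, the time-0 holding Δ(0,0)·S0 + B(0,0) comes to 31.2855 — exactly V0.

(0,0): Delta=1.9301 Bond=-57.4978
(1,0): Delta=0.0000 Bond=0.0000
(1,1): Delta=2.6341 Bond=-102.7967
V0=31.2855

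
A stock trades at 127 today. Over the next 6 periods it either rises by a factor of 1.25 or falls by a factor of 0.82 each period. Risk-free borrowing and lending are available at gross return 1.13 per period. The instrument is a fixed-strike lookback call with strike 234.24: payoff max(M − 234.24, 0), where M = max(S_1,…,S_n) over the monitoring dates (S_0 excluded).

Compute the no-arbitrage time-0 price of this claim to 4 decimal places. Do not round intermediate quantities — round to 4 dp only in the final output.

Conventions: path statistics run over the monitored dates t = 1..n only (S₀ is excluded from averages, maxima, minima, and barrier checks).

No-arbitrage gives p* = (R−d)/(u−d) = 0.7209: enumerate every path, weight its payoff by its p*-probability, and discount by R^6.
Enumerate all 2^6 = 64 price paths (U = up ×1.25, D = down ×0.82); each path with k up-moves has probability p*^k·(1−p*)^(6−k).
DDDDDD: M=104.1400, payoff=0.0000, prob=0.000472
UDDDDD: M=158.7500, payoff=0.0000, prob=0.001220
DUDDDD: M=130.1750, payoff=0.0000, prob=0.001220
UUDDDD: M=198.4375, payoff=0.0000, prob=0.003152
DDUDDD: M=106.7435, payoff=0.0000, prob=0.001220
UDUDDD: M=162.7188, payoff=0.0000, prob=0.003152
DUUDDD: M=162.7188, payoff=0.0000, prob=0.003152
UUUDDD: M=248.0469, payoff=13.8069, prob=0.008144
DDDUDD: M=104.1400, payoff=0.0000, prob=0.001220
UDDUDD: M=158.7500, payoff=0.0000, prob=0.003152
DUDUDD: M=133.4294, payoff=0.0000, prob=0.003152
UUDUDD: M=203.3984, payoff=0.0000, prob=0.008144
DDUUDD: M=133.4294, payoff=0.0000, prob=0.003152
UDUUDD: M=203.3984, payoff=0.0000, prob=0.008144
DUUUDD: M=203.3984, payoff=0.0000, prob=0.008144
UUUUDD: M=310.0586, payoff=75.8186, prob=0.021038
DDDDUD: M=104.1400, payoff=0.0000, prob=0.001220
UDDDUD: M=158.7500, payoff=0.0000, prob=0.003152
DUDDUD: M=130.1750, payoff=0.0000, prob=0.003152
UUDDUD: M=198.4375, payoff=0.0000, prob=0.008144
DDUDUD: M=109.4121, payoff=0.0000, prob=0.003152
UDUDUD: M=166.7867, payoff=0.0000, prob=0.008144
DUUDUD: M=166.7867, payoff=0.0000, prob=0.008144
UUUDUD: M=254.2480, payoff=20.0080, prob=0.021038
DDDUUD: M=109.4121, payoff=0.0000, prob=0.003152
UDDUUD: M=166.7867, payoff=0.0000, prob=0.008144
DUDUUD: M=166.7867, payoff=0.0000, prob=0.008144
UUDUUD: M=254.2480, payoff=20.0080, prob=0.021038
DDUUUD: M=166.7867, payoff=0.0000, prob=0.008144
UDUUUD: M=254.2480, payoff=20.0080, prob=0.021038
DUUUUD: M=254.2480, payoff=20.0080, prob=0.021038
UUUUUD: M=387.5732, payoff=153.3332, prob=0.054347
DDDDDU: M=104.1400, payoff=0.0000, prob=0.001220
UDDDDU: M=158.7500, payoff=0.0000, prob=0.003152
DUDDDU: M=130.1750, payoff=0.0000, prob=0.003152
UUDDDU: M=198.4375, payoff=0.0000, prob=0.008144
DDUDDU: M=106.7435, payoff=0.0000, prob=0.003152
UDUDDU: M=162.7188, payoff=0.0000, prob=0.008144
DUUDDU: M=162.7188, payoff=0.0000, prob=0.008144
UUUDDU: M=248.0469, payoff=13.8069, prob=0.021038
DDDUDU: M=104.1400, payoff=0.0000, prob=0.003152
UDDUDU: M=158.7500, payoff=0.0000, prob=0.008144
DUDUDU: M=136.7651, payoff=0.0000, prob=0.008144
UUDUDU: M=208.4834, payoff=0.0000, prob=0.021038
DDUUDU: M=136.7651, payoff=0.0000, prob=0.008144
UDUUDU: M=208.4834, payoff=0.0000, prob=0.021038
DUUUDU: M=208.4834, payoff=0.0000, prob=0.021038
UUUUDU: M=317.8101, payoff=83.5701, prob=0.054347
DDDDUU: M=104.1400, payoff=0.0000, prob=0.003152
UDDDUU: M=158.7500, payoff=0.0000, prob=0.008144
DUDDUU: M=136.7651, payoff=0.0000, prob=0.008144
UUDDUU: M=208.4834, payoff=0.0000, prob=0.021038
DDUDUU: M=136.7651, payoff=0.0000, prob=0.008144
UDUDUU: M=208.4834, payoff=0.0000, prob=0.021038
DUUDUU: M=208.4834, payoff=0.0000, prob=0.021038
UUUDUU: M=317.8101, payoff=83.5701, prob=0.054347
DDDUUU: M=136.7651, payoff=0.0000, prob=0.008144
UDDUUU: M=208.4834, payoff=0.0000, prob=0.021038
DUDUUU: M=208.4834, payoff=0.0000, prob=0.021038
UUDUUU: M=317.8101, payoff=83.5701, prob=0.054347
DDUUUU: M=208.4834, payoff=0.0000, prob=0.021038
UDUUUU: M=317.8101, payoff=83.5701, prob=0.054347
DUUUUU: M=317.8101, payoff=83.5701, prob=0.054347
UUUUUU: M=484.4666, payoff=250.2266, prob=0.140398
Price = Σ prob·payoff / R^6 = 69.855189 / 2.081952 = 33.5527

price = 33.5527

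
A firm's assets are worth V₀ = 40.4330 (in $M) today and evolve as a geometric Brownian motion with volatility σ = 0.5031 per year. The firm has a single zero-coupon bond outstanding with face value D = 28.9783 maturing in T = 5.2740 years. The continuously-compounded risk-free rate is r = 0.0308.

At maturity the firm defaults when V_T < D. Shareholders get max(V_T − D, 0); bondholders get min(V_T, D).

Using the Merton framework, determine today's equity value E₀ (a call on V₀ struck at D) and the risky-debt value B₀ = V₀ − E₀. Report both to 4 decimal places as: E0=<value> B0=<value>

Equity is a call on the firm's assets struck at D = 28.9783:
d₁ = [ln(V₀/D) + (r + σ²/2)T] / (σ√T)
   = [ln(40.4330/28.9783) + (0.0308 + 0.5·0.5031²)·5.2740] / (0.5031·√5.2740)
   = [0.333099 + 0.829889] / 1.155379 = 1.006586
d₂ = d₁ − σ√T = 1.006586 − 1.155379 = -0.148793
N(d₁) = 0.842933,  N(d₂) = 0.440859,  e^(−rT) = 0.850068
E₀ = V₀·N(d₁) − D·e^(−rT)·N(d₂)
   = 40.4330·0.842933 − 28.9783·0.850068·0.440859 = 23.222417
B₀ = V₀ − E₀ = 40.4330 − 23.222417 = 17.210583

E0=23.2224 B0=17.2106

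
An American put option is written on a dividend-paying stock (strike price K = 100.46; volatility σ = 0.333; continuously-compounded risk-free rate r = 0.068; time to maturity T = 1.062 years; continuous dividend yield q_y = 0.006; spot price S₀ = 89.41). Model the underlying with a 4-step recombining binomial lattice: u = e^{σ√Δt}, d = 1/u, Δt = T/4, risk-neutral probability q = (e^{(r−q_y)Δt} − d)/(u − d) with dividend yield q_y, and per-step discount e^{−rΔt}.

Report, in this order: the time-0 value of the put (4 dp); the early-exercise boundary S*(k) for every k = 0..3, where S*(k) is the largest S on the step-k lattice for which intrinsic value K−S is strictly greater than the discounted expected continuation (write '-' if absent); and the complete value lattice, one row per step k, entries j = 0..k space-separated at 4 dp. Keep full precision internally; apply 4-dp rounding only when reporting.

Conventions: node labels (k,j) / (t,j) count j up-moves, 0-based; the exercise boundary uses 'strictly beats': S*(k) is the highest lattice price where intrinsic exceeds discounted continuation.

Δt=0.26550  u=1.18718  d=0.84233  q=0.50534  discount=0.98211
step 4 (expiry): payoffs max(K−S,0) = 55.4494 37.0219 11.0500 0.0000 0.0000
step 3: (k=3,j=0): S=53.4358, K−S=47.0242, hold=45.3118 ⇒ V=47.0242 exercise | (k=3,j=1): S=75.3127, K−S=25.1473, hold=23.4698 ⇒ V=25.1473 exercise | (k=3,j=2): S=106.1461, K−S=0.0000, hold=5.3682 ⇒ V=5.3682 continue | (k=3,j=3): S=149.6029, K−S=0.0000, hold=0.0000 ⇒ V=0.0000 continue  boundary S*=75.3127
step 2: (k=2,j=0): S=63.4381, K−S=37.0219, hold=35.3254 ⇒ V=37.0219 exercise | (k=2,j=1): S=89.4100, K−S=11.0500, hold=14.8811 ⇒ V=14.8811 continue | (k=2,j=2): S=126.0149, K−S=0.0000, hold=2.6079 ⇒ V=2.6079 continue  boundary S*=63.4381
step 1: (k=1,j=0): S=75.3127, K−S=25.1473, hold=25.3711 ⇒ V=25.3711 continue | (k=1,j=1): S=106.1461, K−S=0.0000, hold=8.5237 ⇒ V=8.5237 continue  boundary S*=-
step 0: (k=0,j=0): S=89.4100, K−S=11.0500, hold=16.5559 ⇒ V=16.5559 continue  boundary S*=-

price = 16.5559
boundary = - - 63.4381 75.3127
tree:
16.5559
25.3711 8.5237
37.0219 14.8811 2.6079
47.0242 25.1473 5.3682 0.0000
55.4494 37.0219 11.0500 0.0000 0.0000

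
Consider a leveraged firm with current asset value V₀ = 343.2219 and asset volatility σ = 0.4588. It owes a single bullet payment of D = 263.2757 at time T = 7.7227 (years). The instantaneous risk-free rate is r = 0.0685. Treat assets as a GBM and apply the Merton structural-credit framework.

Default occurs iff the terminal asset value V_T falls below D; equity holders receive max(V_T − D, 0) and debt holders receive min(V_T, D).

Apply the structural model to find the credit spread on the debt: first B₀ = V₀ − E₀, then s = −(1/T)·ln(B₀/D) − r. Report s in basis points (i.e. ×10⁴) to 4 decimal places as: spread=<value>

Equity is a call on the firm's assets struck at D = 263.2757:
d₁ = [ln(V₀/D) + (r + σ²/2)T] / (σ√T)
   = [ln(343.2219/263.2757) + (0.0685 + 0.5·0.4588²)·7.7227] / (0.4588·√7.7227)
   = [0.265175 + 1.341809] / 1.274994 = 1.260386
d₂ = d₁ − σ√T = 1.260386 − 1.274994 = -0.014607
N(d₁) = 0.896235,  N(d₂) = 0.494173,  e^(−rT) = 0.589191
E₀ = V₀·N(d₁) − D·e^(−rT)·N(d₂)
   = 343.2219·0.896235 − 263.2757·0.589191·0.494173 = 230.951563
B₀ = V₀ − E₀ = 343.2219 − 230.951563 = 112.270337
spread = −(1/T)·ln(B₀/D) − r = −(1/7.7227)·ln(112.270337/263.2757) − 0.0685 = 0.04186193
in basis points: 0.04186193 × 10⁴ = 418.6193 bp

spread=418.6193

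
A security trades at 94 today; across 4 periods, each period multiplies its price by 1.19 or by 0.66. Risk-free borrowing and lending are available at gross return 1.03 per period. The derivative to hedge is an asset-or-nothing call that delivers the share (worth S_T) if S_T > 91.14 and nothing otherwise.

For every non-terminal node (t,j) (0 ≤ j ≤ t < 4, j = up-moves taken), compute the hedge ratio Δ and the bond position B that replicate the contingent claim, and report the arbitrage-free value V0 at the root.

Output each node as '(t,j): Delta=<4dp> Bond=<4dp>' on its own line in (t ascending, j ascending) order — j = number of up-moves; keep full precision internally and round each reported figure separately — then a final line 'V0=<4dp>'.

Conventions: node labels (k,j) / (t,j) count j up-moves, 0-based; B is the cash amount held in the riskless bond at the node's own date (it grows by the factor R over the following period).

Arbitrage-free pricing uses the up-move probability p* = (R−d)/(u−d) = 0.6981, discounting each step at R = 1.03.
Expiry values: V(4,0)=0.0000, V(4,1)=0.0000, V(4,2)=0.0000, V(4,3)=104.5473, V(4,4)=188.5019
(3,0): S=27.0246. Δ = (V_up−V_dn)/(S_up−S_dn) = (0.0000−0.0000)/(32.1593−17.8363) = 0.0000. V = [p*·0.0000 + (1−p*)·0.0000]/1.03 = 0.0000. B = V − Δ·S = 0.0000.
(3,1): S=48.7262. Δ = (V_up−V_dn)/(S_up−S_dn) = (0.0000−0.0000)/(57.9842−32.1593) = 0.0000. V = [p*·0.0000 + (1−p*)·0.0000]/1.03 = 0.0000. B = V − Δ·S = 0.0000.
(3,2): S=87.8548. Δ = (V_up−V_dn)/(S_up−S_dn) = (104.5473−0.0000)/(104.5473−57.9842) = 2.2453. V = [p*·104.5473 + (1−p*)·0.0000]/1.03 = 70.8600. B = V − Δ·S = -126.3990.
(3,3): S=158.4049. Δ = (V_up−V_dn)/(S_up−S_dn) = (188.5019−104.5473)/(188.5019−104.5473) = 1.0000. V = [p*·188.5019 + (1−p*)·104.5473]/1.03 = 158.4049. B = V − Δ·S = 0.0000.
(2,0): S=40.9464. Δ = (V_up−V_dn)/(S_up−S_dn) = (0.0000−0.0000)/(48.7262−27.0246) = 0.0000. V = [p*·0.0000 + (1−p*)·0.0000]/1.03 = 0.0000. B = V − Δ·S = 0.0000.
(2,1): S=73.8276. Δ = (V_up−V_dn)/(S_up−S_dn) = (70.8600−0.0000)/(87.8548−48.7262) = 1.8110. V = [p*·70.8600 + (1−p*)·0.0000]/1.03 = 48.0275. B = V − Δ·S = -85.6707.
(2,2): S=133.1134. Δ = (V_up−V_dn)/(S_up−S_dn) = (158.4049−70.8600)/(158.4049−87.8548) = 1.2409. V = [p*·158.4049 + (1−p*)·70.8600]/1.03 = 128.1323. B = V − Δ·S = -37.0468.
(1,0): S=62.0400. Δ = (V_up−V_dn)/(S_up−S_dn) = (48.0275−0.0000)/(73.8276−40.9464) = 1.4606. V = [p*·48.0275 + (1−p*)·0.0000]/1.03 = 32.5521. B = V − Δ·S = -58.0658.
(1,1): S=111.8600. Δ = (V_up−V_dn)/(S_up−S_dn) = (128.1323−48.0275)/(133.1134−73.8276) = 1.3512. V = [p*·128.1323 + (1−p*)·48.0275]/1.03 = 100.9221. B = V − Δ·S = -50.2191.
(0,0): S=94.0000. Δ = (V_up−V_dn)/(S_up−S_dn) = (100.9221−32.5521)/(111.8600−62.0400) = 1.3723. V = [p*·100.9221 + (1−p*)·32.5521]/1.03 = 77.9438. B = V − Δ·S = -51.0563.
Verification: the root portfolio costs Δ(0,0)·S0 + B(0,0) = 77.9438, matching V0.

(0,0): Delta=1.3723 Bond=-51.0563
(1,0): Delta=1.4606 Bond=-58.0658
(1,1): Delta=1.3512 Bond=-50.2191
(2,0): Delta=0.0000 Bond=0.0000
(2,1): Delta=1.8110 Bond=-85.6707
(2,2): Delta=1.2409 Bond=-37.0468
(3,0): Delta=0.0000 Bond=0.0000
(3,1): Delta=0.0000 Bond=0.0000
(3,2): Delta=2.2453 Bond=-126.3990
(3,3): Delta=1.0000 Bond=0.0000
V0=77.9438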